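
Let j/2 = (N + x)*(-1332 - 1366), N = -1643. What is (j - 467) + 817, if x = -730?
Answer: 12805058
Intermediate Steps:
j = 12804708 (j = 2*((-1643 - 730)*(-1332 - 1366)) = 2*(-2373*(-2698)) = 2*6402354 = 12804708)
(j - 467) + 817 = (12804708 - 467) + 817 = 12804241 + 817 = 12805058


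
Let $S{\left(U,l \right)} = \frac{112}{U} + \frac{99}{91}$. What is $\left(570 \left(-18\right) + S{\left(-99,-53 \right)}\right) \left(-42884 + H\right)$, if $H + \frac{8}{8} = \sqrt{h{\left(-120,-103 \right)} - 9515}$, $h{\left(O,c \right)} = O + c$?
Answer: $\frac{440441963215}{1001} - \frac{92432731 i \sqrt{1082}}{3003} \approx 4.4 \cdot 10^{8} - 1.0125 \cdot 10^{6} i$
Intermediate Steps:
$S{\left(U,l \right)} = \frac{99}{91} + \frac{112}{U}$ ($S{\left(U,l \right)} = \frac{112}{U} + 99 \cdot \frac{1}{91} = \frac{112}{U} + \frac{99}{91} = \frac{99}{91} + \frac{112}{U}$)
$H = -1 + 3 i \sqrt{1082}$ ($H = -1 + \sqrt{\left(-120 - 103\right) - 9515} = -1 + \sqrt{-223 - 9515} = -1 + \sqrt{-9738} = -1 + 3 i \sqrt{1082} \approx -1.0 + 98.681 i$)
$\left(570 \left(-18\right) + S{\left(-99,-53 \right)}\right) \left(-42884 + H\right) = \left(570 \left(-18\right) + \left(\frac{99}{91} + \frac{112}{-99}\right)\right) \left(-42884 - \left(1 - 3 i \sqrt{1082}\right)\right) = \left(-10260 + \left(\frac{99}{91} + 112 \left(- \frac{1}{99}\right)\right)\right) \left(-42885 + 3 i \sqrt{1082}\right) = \left(-10260 + \left(\frac{99}{91} - \frac{112}{99}\right)\right) \left(-42885 + 3 i \sqrt{1082}\right) = \left(-10260 - \frac{391}{9009}\right) \left(-42885 + 3 i \sqrt{1082}\right) = - \frac{92432731 \left(-42885 + 3 i \sqrt{1082}\right)}{9009} = \frac{440441963215}{1001} - \frac{92432731 i \sqrt{1082}}{3003}$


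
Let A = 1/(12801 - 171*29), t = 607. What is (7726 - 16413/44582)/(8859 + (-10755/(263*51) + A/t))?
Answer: 3665082538047714303/4202378272823854477 ≈ 0.87214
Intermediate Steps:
A = 1/7842 (A = 1/(12801 - 4959) = 1/7842 ≈ 0.00012752)
(7726 - 16413/44582)/(8859 + (-10755/(263*51) + A/t)) = (7726 - 16413/44582)/(8859 + (-10755/(263*51) + (1/7842)/607)) = (7726 - 16413*1/44582)/(8859 + (-10755/13413 + (1/7842)*(1/607))) = (7726 - 16413/44582)/(8859 + (-10755*1/13413 + 1/4760094)) = 344424119/(44582*(8859 + (-3585/4471 + 1/4760094))) = 344424119/(44582*(8859 - 17064932519/21282380274)) = 344424119/(44582*(188523541914847/21282380274)) = (344424119/44582)*(21282380274/188523541914847) = 3665082538047714303/4202378272823854477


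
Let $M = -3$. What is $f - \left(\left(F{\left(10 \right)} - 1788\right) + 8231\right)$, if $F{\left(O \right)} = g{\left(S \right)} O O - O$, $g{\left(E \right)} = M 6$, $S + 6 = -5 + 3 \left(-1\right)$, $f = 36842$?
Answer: $32209$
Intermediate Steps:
$S = -14$ ($S = -6 + \left(-5 + 3 \left(-1\right)\right) = -6 - 8 = -14$)
$g{\left(E \right)} = -18$ ($g{\left(E \right)} = \left(-3\right) 6 = -18$)
$F{\left(O \right)} = - O - 18 O^{2}$ ($F{\left(O \right)} = - 18 O O - O = - 18 O^{2} - O = - O - 18 O^{2}$)
$f - \left(\left(F{\left(10 \right)} - 1788\right) + 8231\right) = 36842 - \left(\left(\left(-1\right) 10 \left(1 + 18 \cdot 10\right) - 1788\right) + 8231\right) = 36842 - \left(\left(\left(-1\right) 10 \left(1 + 180\right) - 1788\right) + 8231\right) = 36842 - \left(\left(\left(-1\right) 10 \cdot 181 - 1788\right) + 8231\right) = 36842 - \left(\left(-1810 - 1788\right) + 8231\right) = 36842 - \left(-3598 + 8231\right) = 36842 - 4633 = 32209$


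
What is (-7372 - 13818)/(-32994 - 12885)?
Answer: 21190/45879 ≈ 0.46187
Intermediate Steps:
(-7372 - 13818)/(-32994 - 12885) = -21190/(-45879) = -21190*(-1/45879) = 21190/45879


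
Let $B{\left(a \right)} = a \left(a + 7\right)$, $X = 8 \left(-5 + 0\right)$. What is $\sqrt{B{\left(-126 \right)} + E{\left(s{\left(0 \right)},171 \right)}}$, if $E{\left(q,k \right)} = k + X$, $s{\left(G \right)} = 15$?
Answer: $55 \sqrt{5} \approx 122.98$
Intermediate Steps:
$X = -40$ ($X = 8 \left(-5\right) = -40$)
$B{\left(a \right)} = a \left(7 + a\right)$
$E{\left(q,k \right)} = -40 + k$ ($E{\left(q,k \right)} = k - 40 = -40 + k$)
$\sqrt{B{\left(-126 \right)} + E{\left(s{\left(0 \right)},171 \right)}} = \sqrt{- 126 \left(7 - 126\right) + \left(-40 + 171\right)} = \sqrt{\left(-126\right) \left(-119\right) + 131} = \sqrt{14994 + 131} = \sqrt{15125} = 55 \sqrt{5}$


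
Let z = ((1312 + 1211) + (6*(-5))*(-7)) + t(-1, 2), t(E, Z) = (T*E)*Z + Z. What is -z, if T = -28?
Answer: -2791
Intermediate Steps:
t(E, Z) = Z - 28*E*Z (t(E, Z) = (-28*E)*Z + Z = -28*E*Z + Z = Z - 28*E*Z)
z = 2791 (z = ((1312 + 1211) + (6*(-5))*(-7)) + 2*(1 - 28*(-1)) = (2523 - 30*(-7)) + 2*(1 + 28) = (2523 + 210) + 2*29 = 2733 + 58 = 2791)
-z = -1*2791 = -2791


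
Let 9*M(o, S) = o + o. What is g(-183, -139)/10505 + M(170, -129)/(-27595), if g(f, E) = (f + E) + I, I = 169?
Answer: -8314003/521793855 ≈ -0.015934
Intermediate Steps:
M(o, S) = 2*o/9 (M(o, S) = (o + o)/9 = (2*o)/9 = 2*o/9)
g(f, E) = 169 + E + f (g(f, E) = (f + E) + 169 = (E + f) + 169 = 169 + E + f)
g(-183, -139)/10505 + M(170, -129)/(-27595) = (169 - 139 - 183)/10505 + ((2/9)*170)/(-27595) = -153*1/10505 + (340/9)*(-1/27595) = -153/10505 - 68/49671 = -8314003/521793855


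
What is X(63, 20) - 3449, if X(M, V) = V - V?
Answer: -3449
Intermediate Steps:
X(M, V) = 0
X(63, 20) - 3449 = 0 - 3449 = -3449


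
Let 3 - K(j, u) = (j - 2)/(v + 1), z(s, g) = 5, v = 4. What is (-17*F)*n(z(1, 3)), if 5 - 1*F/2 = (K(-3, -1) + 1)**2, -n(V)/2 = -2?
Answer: 2720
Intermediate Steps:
n(V) = 4 (n(V) = -2*(-2) = 4)
K(j, u) = 17/5 - j/5 (K(j, u) = 3 - (j - 2)/(4 + 1) = 3 - (-2 + j)/5 = 3 - (-2/5 + j/5) = 3 + (2/5 - j/5) = 17/5 - j/5)
F = -40 (F = 10 - 2*((17/5 - 1/5*(-3)) + 1)**2 = 10 - 2*((17/5 + 3/5) + 1)**2 = 10 - 2*(4 + 1)**2 = 10 - 2*5**2 = 10 - 2*25 = 10 - 50 = -40)
(-17*F)*n(z(1, 3)) = -17*(-40)*4 = 680*4 = 2720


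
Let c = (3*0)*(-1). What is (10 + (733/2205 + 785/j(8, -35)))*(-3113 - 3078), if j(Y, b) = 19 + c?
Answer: -13396098182/41895 ≈ -3.1975e+5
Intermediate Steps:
c = 0 (c = 0*(-1) = 0)
j(Y, b) = 19 (j(Y, b) = 19 + 0 = 19)
(10 + (733/2205 + 785/j(8, -35)))*(-3113 - 3078) = (10 + (733/2205 + 785/19))*(-3113 - 3078) = (10 + (733*(1/2205) + 785*(1/19)))*(-6191) = (10 + (733/2205 + 785/19))*(-6191) = (10 + 1744852/41895)*(-6191) = (2163802/41895)*(-6191) = -13396098182/41895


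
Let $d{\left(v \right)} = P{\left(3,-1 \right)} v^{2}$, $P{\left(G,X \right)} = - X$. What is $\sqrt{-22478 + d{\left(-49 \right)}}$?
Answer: $i \sqrt{20077} \approx 141.69 i$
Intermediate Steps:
$d{\left(v \right)} = v^{2}$ ($d{\left(v \right)} = \left(-1\right) \left(-1\right) v^{2} = 1 v^{2} = v^{2}$)
$\sqrt{-22478 + d{\left(-49 \right)}} = \sqrt{-22478 + \left(-49\right)^{2}} = \sqrt{-22478 + 2401} = \sqrt{-20077} = i \sqrt{20077}$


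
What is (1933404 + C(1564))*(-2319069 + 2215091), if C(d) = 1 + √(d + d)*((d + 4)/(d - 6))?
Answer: -201031585090 - 163037504*√782/779 ≈ -2.0104e+11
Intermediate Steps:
C(d) = 1 + √2*√d*(4 + d)/(-6 + d) (C(d) = 1 + √(2*d)*((4 + d)/(-6 + d)) = 1 + (√2*√d)*((4 + d)/(-6 + d)) = 1 + √2*√d*(4 + d)/(-6 + d))
(1933404 + C(1564))*(-2319069 + 2215091) = (1933404 + (-6 + 1564 + √2*1564^(3/2) + 4*√2*√1564)/(-6 + 1564))*(-2319069 + 2215091) = (1933404 + (-6 + 1564 + √2*(3128*√391) + 4*√2*(2*√391))/1558)*(-103978) = (1933404 + (-6 + 1564 + 3128*√782 + 8*√782)/1558)*(-103978) = (1933404 + (1558 + 3136*√782)/1558)*(-103978) = (1933404 + (1 + 1568*√782/779))*(-103978) = (1933405 + 1568*√782/779)*(-103978) = -201031585090 - 163037504*√782/779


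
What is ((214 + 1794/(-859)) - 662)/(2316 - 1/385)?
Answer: -148851010/765935081 ≈ -0.19434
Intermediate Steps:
((214 + 1794/(-859)) - 662)/(2316 - 1/385) = ((214 + 1794*(-1/859)) - 662)/(2316 - 1*1/385) = ((214 - 1794/859) - 662)/(2316 - 1/385) = (182032/859 - 662)/(891659/385) = -386626/859*385/891659 = -148851010/765935081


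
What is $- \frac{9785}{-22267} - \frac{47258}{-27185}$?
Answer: $\frac{1318299111}{605328395} \approx 2.1778$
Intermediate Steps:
$- \frac{9785}{-22267} - \frac{47258}{-27185} = \left(-9785\right) \left(- \frac{1}{22267}\right) - - \frac{47258}{27185} = \frac{9785}{22267} + \frac{47258}{27185} = \frac{1318299111}{605328395}$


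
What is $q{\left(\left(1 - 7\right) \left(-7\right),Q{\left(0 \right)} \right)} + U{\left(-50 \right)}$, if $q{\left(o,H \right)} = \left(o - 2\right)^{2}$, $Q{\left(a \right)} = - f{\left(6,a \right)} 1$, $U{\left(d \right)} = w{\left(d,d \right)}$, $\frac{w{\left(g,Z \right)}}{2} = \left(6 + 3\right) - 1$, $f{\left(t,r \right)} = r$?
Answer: $1616$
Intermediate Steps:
$w{\left(g,Z \right)} = 16$ ($w{\left(g,Z \right)} = 2 \left(\left(6 + 3\right) - 1\right) = 2 \left(9 - 1\right) = 2 \cdot 8 = 16$)
$U{\left(d \right)} = 16$
$Q{\left(a \right)} = - a$ ($Q{\left(a \right)} = - a 1 = - a$)
$q{\left(o,H \right)} = \left(-2 + o\right)^{2}$
$q{\left(\left(1 - 7\right) \left(-7\right),Q{\left(0 \right)} \right)} + U{\left(-50 \right)} = \left(-2 + \left(1 - 7\right) \left(-7\right)\right)^{2} + 16 = \left(-2 - -42\right)^{2} + 16 = \left(-2 + 42\right)^{2} + 16 = 40^{2} + 16 = 1600 + 16 = 1616$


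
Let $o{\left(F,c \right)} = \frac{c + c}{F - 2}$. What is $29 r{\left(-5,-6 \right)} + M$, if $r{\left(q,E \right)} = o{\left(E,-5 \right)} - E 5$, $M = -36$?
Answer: $\frac{3481}{4} \approx 870.25$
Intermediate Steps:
$o{\left(F,c \right)} = \frac{2 c}{-2 + F}$
$r{\left(q,E \right)} = - \frac{10}{-2 + E} - 5 E$ ($r{\left(q,E \right)} = 2 \left(-5\right) \frac{1}{-2 + E} - E 5 = - \frac{10}{-2 + E} - 5 E$)
$29 r{\left(-5,-6 \right)} + M = 29 \frac{5 \left(-2 - - 6 \left(-2 - 6\right)\right)}{-2 - 6} - 36 = 29 \frac{5 \left(-2 - \left(-6\right) \left(-8\right)\right)}{-8} - 36 = 29 \cdot 5 \left(- \frac{1}{8}\right) \left(-2 - 48\right) - 36 = 29 \cdot 5 \left(- \frac{1}{8}\right) \left(-50\right) - 36 = 29 \cdot \frac{125}{4} - 36 = \frac{3625}{4} - 36 = \frac{3481}{4}$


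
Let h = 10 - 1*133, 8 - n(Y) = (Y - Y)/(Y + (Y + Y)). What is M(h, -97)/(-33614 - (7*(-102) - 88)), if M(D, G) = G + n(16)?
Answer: 89/32812 ≈ 0.0027124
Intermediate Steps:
n(Y) = 8 (n(Y) = 8 - (Y - Y)/(Y + (Y + Y)) = 8 - 0/(Y + 2*Y) = 8 - 0/(3*Y) = 8 - 0*1/(3*Y) = 8 - 1*0 = 8 + 0 = 8)
h = -123 (h = 10 - 133 = -123)
M(D, G) = 8 + G (M(D, G) = G + 8 = 8 + G)
M(h, -97)/(-33614 - (7*(-102) - 88)) = (8 - 97)/(-33614 - (7*(-102) - 88)) = -89/(-33614 - (-714 - 88)) = -89/(-33614 - 1*(-802)) = -89/(-33614 + 802) = -89/(-32812) = -89*(-1/32812) = 89/32812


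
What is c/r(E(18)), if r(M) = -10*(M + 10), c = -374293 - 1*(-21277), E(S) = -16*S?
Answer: -88254/695 ≈ -126.98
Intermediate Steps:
c = -353016 (c = -374293 + 21277 = -353016)
r(M) = -100 - 10*M (r(M) = -10*(10 + M) = -100 - 10*M)
c/r(E(18)) = -353016/(-100 - (-160)*18) = -353016/(-100 - 10*(-288)) = -353016/(-100 + 2880) = -353016/2780 = -353016*1/2780 = -88254/695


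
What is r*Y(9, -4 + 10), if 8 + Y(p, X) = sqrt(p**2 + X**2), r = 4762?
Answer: -38096 + 14286*sqrt(13) ≈ 13413.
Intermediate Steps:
Y(p, X) = -8 + sqrt(X**2 + p**2) (Y(p, X) = -8 + sqrt(p**2 + X**2) = -8 + sqrt(X**2 + p**2))
r*Y(9, -4 + 10) = 4762*(-8 + sqrt((-4 + 10)**2 + 9**2)) = 4762*(-8 + sqrt(6**2 + 81)) = 4762*(-8 + sqrt(36 + 81)) = 4762*(-8 + sqrt(117)) = 4762*(-8 + 3*sqrt(13)) = -38096 + 14286*sqrt(13)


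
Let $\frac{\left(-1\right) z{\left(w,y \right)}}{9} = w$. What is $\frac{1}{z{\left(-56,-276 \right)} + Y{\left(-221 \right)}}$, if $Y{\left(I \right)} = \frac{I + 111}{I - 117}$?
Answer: $\frac{169}{85231} \approx 0.0019828$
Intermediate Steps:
$Y{\left(I \right)} = \frac{111 + I}{-117 + I}$
$z{\left(w,y \right)} = - 9 w$
$\frac{1}{z{\left(-56,-276 \right)} + Y{\left(-221 \right)}} = \frac{1}{\left(-9\right) \left(-56\right) + \frac{111 - 221}{-117 - 221}} = \frac{1}{504 + \frac{1}{-338} \left(-110\right)} = \frac{1}{504 - - \frac{55}{169}} = \frac{1}{504 + \frac{55}{169}} = \frac{1}{\frac{85231}{169}} = \frac{169}{85231}$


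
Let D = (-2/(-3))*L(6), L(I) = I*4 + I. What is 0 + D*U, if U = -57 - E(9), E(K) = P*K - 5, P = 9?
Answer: -2660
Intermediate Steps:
E(K) = -5 + 9*K (E(K) = 9*K - 5 = -5 + 9*K)
L(I) = 5*I (L(I) = 4*I + I = 5*I)
D = 20 (D = (-2/(-3))*(5*6) = -2*(-1/3)*30 = (2/3)*30 = 20)
U = -133 (U = -57 - (-5 + 9*9) = -57 - (-5 + 81) = -57 - 1*76 = -57 - 76 = -133)
0 + D*U = 0 + 20*(-133) = 0 - 2660 = -2660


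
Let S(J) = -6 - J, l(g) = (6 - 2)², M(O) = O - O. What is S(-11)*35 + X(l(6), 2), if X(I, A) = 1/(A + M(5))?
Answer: 351/2 ≈ 175.50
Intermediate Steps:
M(O) = 0
l(g) = 16 (l(g) = 4² = 16)
X(I, A) = 1/A (X(I, A) = 1/(A + 0) = 1/A)
S(-11)*35 + X(l(6), 2) = (-6 - 1*(-11))*35 + 1/2 = (-6 + 11)*35 + ½ = 5*35 + ½ = 175 + ½ = 351/2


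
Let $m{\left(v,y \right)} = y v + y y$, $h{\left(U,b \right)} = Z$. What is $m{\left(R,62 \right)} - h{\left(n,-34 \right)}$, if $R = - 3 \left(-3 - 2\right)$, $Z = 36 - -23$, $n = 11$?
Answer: $4715$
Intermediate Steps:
$Z = 59$ ($Z = 36 + 23 = 59$)
$h{\left(U,b \right)} = 59$
$R = 15$ ($R = \left(-3\right) \left(-5\right) = 15$)
$m{\left(v,y \right)} = y^{2} + v y$ ($m{\left(v,y \right)} = v y + y^{2} = y^{2} + v y$)
$m{\left(R,62 \right)} - h{\left(n,-34 \right)} = 62 \left(15 + 62\right) - 59 = 62 \cdot 77 - 59 = 4774 - 59 = 4715$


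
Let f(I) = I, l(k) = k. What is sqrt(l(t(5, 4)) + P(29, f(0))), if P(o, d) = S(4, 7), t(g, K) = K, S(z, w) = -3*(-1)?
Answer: sqrt(7) ≈ 2.6458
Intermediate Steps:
S(z, w) = 3
P(o, d) = 3
sqrt(l(t(5, 4)) + P(29, f(0))) = sqrt(4 + 3) = sqrt(7)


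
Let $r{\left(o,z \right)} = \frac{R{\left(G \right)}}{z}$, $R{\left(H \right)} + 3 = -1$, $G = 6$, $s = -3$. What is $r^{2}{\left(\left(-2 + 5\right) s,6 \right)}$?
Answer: $\frac{4}{9} \approx 0.44444$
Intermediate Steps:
$R{\left(H \right)} = -4$ ($R{\left(H \right)} = -3 - 1 = -4$)
$r{\left(o,z \right)} = - \frac{4}{z}$
$r^{2}{\left(\left(-2 + 5\right) s,6 \right)} = \left(- \frac{4}{6}\right)^{2} = \left(\left(-4\right) \frac{1}{6}\right)^{2} = \left(- \frac{2}{3}\right)^{2} = \frac{4}{9}$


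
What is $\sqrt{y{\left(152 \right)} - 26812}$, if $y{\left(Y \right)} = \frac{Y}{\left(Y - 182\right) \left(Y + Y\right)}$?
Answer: $\frac{i \sqrt{24130815}}{30} \approx 163.74 i$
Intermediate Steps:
$y{\left(Y \right)} = \frac{1}{2 \left(-182 + Y\right)}$ ($y{\left(Y \right)} = \frac{Y}{\left(-182 + Y\right) 2 Y} = \frac{Y}{2 Y \left(-182 + Y\right)} = Y \frac{1}{2 Y \left(-182 + Y\right)} = \frac{1}{2 \left(-182 + Y\right)}$)
$\sqrt{y{\left(152 \right)} - 26812} = \sqrt{\frac{1}{2 \left(-182 + 152\right)} - 26812} = \sqrt{\frac{1}{2 \left(-30\right)} - 26812} = \sqrt{\frac{1}{2} \left(- \frac{1}{30}\right) - 26812} = \sqrt{- \frac{1}{60} - 26812} = \sqrt{- \frac{1608721}{60}} = \frac{i \sqrt{24130815}}{30}$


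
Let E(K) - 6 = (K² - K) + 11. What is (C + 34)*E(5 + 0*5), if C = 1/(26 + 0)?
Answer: 32745/26 ≈ 1259.4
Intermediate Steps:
E(K) = 17 + K² - K (E(K) = 6 + ((K² - K) + 11) = 6 + (11 + K² - K) = 17 + K² - K)
C = 1/26 ≈ 0.038462
(C + 34)*E(5 + 0*5) = (1/26 + 34)*(17 + (5 + 0*5)² - (5 + 0*5)) = 885*(17 + (5 + 0)² - (5 + 0))/26 = 885*(17 + 5² - 1*5)/26 = 885*(17 + 25 - 5)/26 = (885/26)*37 = 32745/26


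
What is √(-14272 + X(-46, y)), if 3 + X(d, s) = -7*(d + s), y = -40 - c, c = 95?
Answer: 4*I*√813 ≈ 114.05*I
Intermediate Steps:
y = -135 (y = -40 - 1*95 = -40 - 95 = -135)
X(d, s) = -3 - 7*d - 7*s (X(d, s) = -3 - 7*(d + s) = -3 + (-7*d - 7*s) = -3 - 7*d - 7*s)
√(-14272 + X(-46, y)) = √(-14272 + (-3 - 7*(-46) - 7*(-135))) = √(-14272 + (-3 + 322 + 945)) = √(-14272 + 1264) = √(-13008) = 4*I*√813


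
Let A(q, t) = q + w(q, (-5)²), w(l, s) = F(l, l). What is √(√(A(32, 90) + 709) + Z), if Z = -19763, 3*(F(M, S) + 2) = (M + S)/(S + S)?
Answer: √(-177867 + 3*√6654)/3 ≈ 140.48*I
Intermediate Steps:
F(M, S) = -2 + (M + S)/(6*S) (F(M, S) = -2 + ((M + S)/(S + S))/3 = -2 + ((M + S)/((2*S)))/3 = -2 + ((M + S)*(1/(2*S)))/3 = -2 + ((M + S)/(2*S))/3 = -2 + (M + S)/(6*S))
w(l, s) = -5/3 (w(l, s) = (l - 11*l)/(6*l) = (-10*l)/(6*l) = -5/3)
A(q, t) = -5/3 + q (A(q, t) = q - 5/3 = -5/3 + q)
√(√(A(32, 90) + 709) + Z) = √(√((-5/3 + 32) + 709) - 19763) = √(√(91/3 + 709) - 19763) = √(√(2218/3) - 19763) = √(√6654/3 - 19763) = √(-19763 + √6654/3)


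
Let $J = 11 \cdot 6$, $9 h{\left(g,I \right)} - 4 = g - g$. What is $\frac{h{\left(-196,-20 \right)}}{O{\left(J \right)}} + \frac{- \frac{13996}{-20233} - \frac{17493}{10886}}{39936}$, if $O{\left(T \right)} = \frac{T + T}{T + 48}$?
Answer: $\frac{8570106824023}{22328716658688} \approx 0.38382$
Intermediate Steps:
$h{\left(g,I \right)} = \frac{4}{9}$ ($h{\left(g,I \right)} = \frac{4}{9} + \frac{g - g}{9} = \frac{4}{9} + \frac{1}{9} \cdot 0 = \frac{4}{9} + 0 = \frac{4}{9}$)
$J = 66$
$O{\left(T \right)} = \frac{2 T}{48 + T}$
$\frac{h{\left(-196,-20 \right)}}{O{\left(J \right)}} + \frac{- \frac{13996}{-20233} - \frac{17493}{10886}}{39936} = \frac{4}{9 \cdot 2 \cdot 66 \frac{1}{48 + 66}} + \frac{- \frac{13996}{-20233} - \frac{17493}{10886}}{39936} = \frac{4}{9 \cdot 2 \cdot 66 \cdot \frac{1}{114}} + \left(\left(-13996\right) \left(- \frac{1}{20233}\right) - \frac{17493}{10886}\right) \frac{1}{39936} = \frac{4}{9 \cdot 2 \cdot 66 \cdot \frac{1}{114}} + \left(\frac{13996}{20233} - \frac{17493}{10886}\right) \frac{1}{39936} = \frac{4}{9 \cdot \frac{22}{19}} - \frac{15505801}{676627777536} = \frac{4}{9} \cdot \frac{19}{22} - \frac{15505801}{676627777536} = \frac{38}{99} - \frac{15505801}{676627777536} = \frac{8570106824023}{22328716658688}$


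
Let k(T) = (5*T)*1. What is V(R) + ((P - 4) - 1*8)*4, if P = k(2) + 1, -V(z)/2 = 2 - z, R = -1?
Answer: -10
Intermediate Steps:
V(z) = -4 + 2*z (V(z) = -2*(2 - z) = -4 + 2*z)
k(T) = 5*T
P = 11 (P = 5*2 + 1 = 10 + 1 = 11)
V(R) + ((P - 4) - 1*8)*4 = (-4 + 2*(-1)) + ((11 - 4) - 1*8)*4 = (-4 - 2) + (7 - 8)*4 = -6 - 1*4 = -6 - 4 = -10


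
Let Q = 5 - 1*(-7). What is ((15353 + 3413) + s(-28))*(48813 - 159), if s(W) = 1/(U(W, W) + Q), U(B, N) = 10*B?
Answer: 122347464849/134 ≈ 9.1304e+8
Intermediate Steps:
Q = 12 (Q = 5 + 7 = 12)
s(W) = 1/(12 + 10*W) (s(W) = 1/(10*W + 12) = 1/(12 + 10*W))
((15353 + 3413) + s(-28))*(48813 - 159) = ((15353 + 3413) + 1/(2*(6 + 5*(-28))))*(48813 - 159) = (18766 + 1/(2*(6 - 140)))*48654 = (18766 + (1/2)/(-134))*48654 = (18766 + (1/2)*(-1/134))*48654 = (18766 - 1/268)*48654 = (5029287/268)*48654 = 122347464849/134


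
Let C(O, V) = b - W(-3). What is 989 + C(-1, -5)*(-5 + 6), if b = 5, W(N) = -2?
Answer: 996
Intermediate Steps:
C(O, V) = 7 (C(O, V) = 5 - 1*(-2) = 5 + 2 = 7)
989 + C(-1, -5)*(-5 + 6) = 989 + 7*(-5 + 6) = 989 + 7*1 = 989 + 7 = 996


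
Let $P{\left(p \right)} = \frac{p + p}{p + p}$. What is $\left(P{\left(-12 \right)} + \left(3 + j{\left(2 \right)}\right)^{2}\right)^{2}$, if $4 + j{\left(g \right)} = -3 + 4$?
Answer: $1$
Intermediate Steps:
$j{\left(g \right)} = -3$ ($j{\left(g \right)} = -4 + \left(-3 + 4\right) = -4 + 1 = -3$)
$P{\left(p \right)} = 1$ ($P{\left(p \right)} = \frac{2 p}{2 p} = 2 p \frac{1}{2 p} = 1$)
$\left(P{\left(-12 \right)} + \left(3 + j{\left(2 \right)}\right)^{2}\right)^{2} = \left(1 + \left(3 - 3\right)^{2}\right)^{2} = \left(1 + 0^{2}\right)^{2} = \left(1 + 0\right)^{2} = 1^{2} = 1$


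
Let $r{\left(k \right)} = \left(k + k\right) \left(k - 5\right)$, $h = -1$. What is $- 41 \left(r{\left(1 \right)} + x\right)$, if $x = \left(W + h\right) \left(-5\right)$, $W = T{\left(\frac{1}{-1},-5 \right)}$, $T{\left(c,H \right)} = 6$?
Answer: $1353$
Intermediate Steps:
$W = 6$
$r{\left(k \right)} = 2 k \left(-5 + k\right)$
$x = -25$ ($x = \left(6 - 1\right) \left(-5\right) = 5 \left(-5\right) = -25$)
$- 41 \left(r{\left(1 \right)} + x\right) = - 41 \left(2 \cdot 1 \left(-5 + 1\right) - 25\right) = - 41 \left(2 \cdot 1 \left(-4\right) - 25\right) = - 41 \left(-8 - 25\right) = \left(-41\right) \left(-33\right) = 1353$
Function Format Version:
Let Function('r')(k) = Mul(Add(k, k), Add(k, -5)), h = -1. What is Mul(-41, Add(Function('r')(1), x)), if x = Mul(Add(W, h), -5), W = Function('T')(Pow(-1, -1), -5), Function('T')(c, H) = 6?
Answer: 1353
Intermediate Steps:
W = 6
Function('r')(k) = Mul(2, k, Add(-5, k)) (Function('r')(k) = Mul(Mul(2, k), Add(-5, k)) = Mul(2, k, Add(-5, k)))
x = -25 (x = Mul(Add(6, -1), -5) = Mul(5, -5) = -25)
Mul(-41, Add(Function('r')(1), x)) = Mul(-41, Add(Mul(2, 1, Add(-5, 1)), -25)) = Mul(-41, Add(Mul(2, 1, -4), -25)) = Mul(-41, Add(-8, -25)) = Mul(-41, -33) = 1353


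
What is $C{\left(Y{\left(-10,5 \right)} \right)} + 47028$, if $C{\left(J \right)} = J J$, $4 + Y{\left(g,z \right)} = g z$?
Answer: $49944$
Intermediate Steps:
$Y{\left(g,z \right)} = -4 + g z$
$C{\left(J \right)} = J^{2}$
$C{\left(Y{\left(-10,5 \right)} \right)} + 47028 = \left(-4 - 50\right)^{2} + 47028 = \left(-54\right)^{2} + 47028 = 2916 + 47028 = 49944$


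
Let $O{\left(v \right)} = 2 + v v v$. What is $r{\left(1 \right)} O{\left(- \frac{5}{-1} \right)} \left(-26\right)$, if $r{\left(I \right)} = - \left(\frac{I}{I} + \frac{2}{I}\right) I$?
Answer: $9906$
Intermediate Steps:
$O{\left(v \right)} = 2 + v^{3}$ ($O{\left(v \right)} = 2 + v v^{2} = 2 + v^{3}$)
$r{\left(I \right)} = - I \left(1 + \frac{2}{I}\right)$ ($r{\left(I \right)} = - \left(1 + \frac{2}{I}\right) I = - I \left(1 + \frac{2}{I}\right)$)
$r{\left(1 \right)} O{\left(- \frac{5}{-1} \right)} \left(-26\right) = \left(-2 - 1\right) \left(2 + \left(- \frac{5}{-1}\right)^{3}\right) \left(-26\right) = \left(-2 - 1\right) \left(2 + \left(\left(-5\right) \left(-1\right)\right)^{3}\right) \left(-26\right) = - 3 \left(2 + 5^{3}\right) \left(-26\right) = - 3 \left(2 + 125\right) \left(-26\right) = \left(-3\right) 127 \left(-26\right) = \left(-381\right) \left(-26\right) = 9906$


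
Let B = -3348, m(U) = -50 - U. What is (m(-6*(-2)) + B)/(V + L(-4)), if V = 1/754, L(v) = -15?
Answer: 2571140/11309 ≈ 227.35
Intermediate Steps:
V = 1/754 ≈ 0.0013263
(m(-6*(-2)) + B)/(V + L(-4)) = ((-50 - (-6)*(-2)) - 3348)/(1/754 - 15) = ((-50 - 1*12) - 3348)/(-11309/754) = ((-50 - 12) - 3348)*(-754/11309) = (-62 - 3348)*(-754/11309) = -3410*(-754/11309) = 2571140/11309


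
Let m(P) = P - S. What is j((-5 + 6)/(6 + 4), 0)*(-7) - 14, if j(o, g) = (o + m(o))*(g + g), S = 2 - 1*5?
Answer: -14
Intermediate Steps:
S = -3 (S = 2 - 5 = -3)
m(P) = 3 + P (m(P) = P - 1*(-3) = P + 3 = 3 + P)
j(o, g) = 2*g*(3 + 2*o) (j(o, g) = (o + (3 + o))*(g + g) = (3 + 2*o)*(2*g) = 2*g*(3 + 2*o))
j((-5 + 6)/(6 + 4), 0)*(-7) - 14 = (2*0*(3 + 2*((-5 + 6)/(6 + 4))))*(-7) - 14 = (2*0*(3 + 2*(1/10)))*(-7) - 14 = (2*0*(3 + 2*(1*(⅒))))*(-7) - 14 = (2*0*(3 + 2*(⅒)))*(-7) - 14 = (2*0*(3 + ⅕))*(-7) - 14 = (2*0*(16/5))*(-7) - 14 = 0*(-7) - 14 = 0 - 14 = -14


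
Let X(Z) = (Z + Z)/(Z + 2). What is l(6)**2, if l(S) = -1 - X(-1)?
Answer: 1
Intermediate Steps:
X(Z) = 2*Z/(2 + Z) (X(Z) = (2*Z)/(2 + Z) = 2*Z/(2 + Z))
l(S) = 1 (l(S) = -1 - 2*(-1)/(2 - 1) = -1 - 2*(-1)/1 = -1 - 2*(-1) = -1 - 1*(-2) = -1 + 2 = 1)
l(6)**2 = 1**2 = 1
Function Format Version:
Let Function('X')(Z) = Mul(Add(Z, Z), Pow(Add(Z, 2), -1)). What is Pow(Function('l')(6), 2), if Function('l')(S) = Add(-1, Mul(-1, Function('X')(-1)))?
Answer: 1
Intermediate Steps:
Function('X')(Z) = Mul(2, Z, Pow(Add(2, Z), -1)) (Function('X')(Z) = Mul(Mul(2, Z), Pow(Add(2, Z), -1)) = Mul(2, Z, Pow(Add(2, Z), -1)))
Function('l')(S) = 1 (Function('l')(S) = Add(-1, Mul(-1, Mul(2, -1, Pow(Add(2, -1), -1)))) = Add(-1, Mul(-1, Mul(2, -1, Pow(1, -1)))) = Add(-1, Mul(-1, Mul(2, -1, 1))) = Add(-1, Mul(-1, -2)) = Add(-1, 2) = 1)
Pow(Function('l')(6), 2) = Pow(1, 2) = 1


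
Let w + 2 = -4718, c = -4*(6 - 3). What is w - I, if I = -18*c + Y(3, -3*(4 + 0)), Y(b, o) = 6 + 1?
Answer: -4943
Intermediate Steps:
c = -12 (c = -4*3 = -12)
Y(b, o) = 7
w = -4720 (w = -2 - 4718 = -4720)
I = 223 (I = -18*(-12) + 7 = 216 + 7 = 223)
w - I = -4720 - 1*223 = -4720 - 223 = -4943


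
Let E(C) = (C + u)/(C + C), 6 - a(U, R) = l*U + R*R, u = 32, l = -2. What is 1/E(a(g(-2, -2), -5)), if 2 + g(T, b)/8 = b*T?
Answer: 26/45 ≈ 0.57778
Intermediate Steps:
g(T, b) = -16 + 8*T*b (g(T, b) = -16 + 8*(b*T) = -16 + 8*(T*b) = -16 + 8*T*b)
a(U, R) = 6 - R² + 2*U (a(U, R) = 6 - (-2*U + R*R) = 6 - (-2*U + R²) = 6 - (R² - 2*U) = 6 + (-R² + 2*U) = 6 - R² + 2*U)
E(C) = (32 + C)/(2*C) (E(C) = (C + 32)/(C + C) = (32 + C)/((2*C)) = (32 + C)*(1/(2*C)) = (32 + C)/(2*C))
1/E(a(g(-2, -2), -5)) = 1/((32 + (6 - 1*(-5)² + 2*(-16 + 8*(-2)*(-2))))/(2*(6 - 1*(-5)² + 2*(-16 + 8*(-2)*(-2))))) = 1/((32 + (6 - 1*25 + 2*(-16 + 32)))/(2*(6 - 1*25 + 2*(-16 + 32)))) = 1/((32 + (6 - 25 + 2*16))/(2*(6 - 25 + 2*16))) = 1/((32 + (6 - 25 + 32))/(2*(6 - 25 + 32))) = 1/((½)*(32 + 13)/13) = 1/((½)*(1/13)*45) = 1/(45/26) = 26/45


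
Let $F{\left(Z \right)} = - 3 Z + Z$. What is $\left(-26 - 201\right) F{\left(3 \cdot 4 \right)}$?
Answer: $5448$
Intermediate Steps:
$F{\left(Z \right)} = - 2 Z$
$\left(-26 - 201\right) F{\left(3 \cdot 4 \right)} = \left(-26 - 201\right) \left(- 2 \cdot 3 \cdot 4\right) = - 227 \left(\left(-2\right) 12\right) = \left(-227\right) \left(-24\right) = 5448$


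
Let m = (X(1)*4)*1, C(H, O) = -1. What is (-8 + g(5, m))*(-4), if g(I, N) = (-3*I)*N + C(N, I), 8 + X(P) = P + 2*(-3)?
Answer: -3084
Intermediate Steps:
X(P) = -14 + P (X(P) = -8 + (P + 2*(-3)) = -8 + (P - 6) = -8 + (-6 + P) = -14 + P)
m = -52 (m = ((-14 + 1)*4)*1 = -13*4*1 = -52*1 = -52)
g(I, N) = -1 - 3*I*N (g(I, N) = (-3*I)*N - 1 = -3*I*N - 1 = -1 - 3*I*N)
(-8 + g(5, m))*(-4) = (-8 + (-1 - 3*5*(-52)))*(-4) = (-8 + (-1 + 780))*(-4) = (-8 + 779)*(-4) = 771*(-4) = -3084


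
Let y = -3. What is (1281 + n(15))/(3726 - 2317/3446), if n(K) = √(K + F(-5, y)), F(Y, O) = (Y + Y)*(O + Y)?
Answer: 4414326/12837479 + 3446*√95/12837479 ≈ 0.34648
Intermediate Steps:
F(Y, O) = 2*Y*(O + Y) (F(Y, O) = (2*Y)*(O + Y) = 2*Y*(O + Y))
n(K) = √(80 + K) (n(K) = √(K + 2*(-5)*(-3 - 5)) = √(K + 2*(-5)*(-8)) = √(K + 80) = √(80 + K))
(1281 + n(15))/(3726 - 2317/3446) = (1281 + √(80 + 15))/(3726 - 2317/3446) = (1281 + √95)/(3726 - 2317*1/3446) = (1281 + √95)/(3726 - 2317/3446) = (1281 + √95)/(12837479/3446) = (1281 + √95)*(3446/12837479) = 4414326/12837479 + 3446*√95/12837479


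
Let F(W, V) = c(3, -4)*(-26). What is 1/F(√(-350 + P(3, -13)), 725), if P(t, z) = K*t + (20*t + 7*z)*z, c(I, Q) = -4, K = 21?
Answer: 1/104 ≈ 0.0096154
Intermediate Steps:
P(t, z) = 21*t + z*(7*z + 20*t) (P(t, z) = 21*t + (20*t + 7*z)*z = 21*t + (7*z + 20*t)*z = 21*t + z*(7*z + 20*t))
F(W, V) = 104 (F(W, V) = -4*(-26) = 104)
1/F(√(-350 + P(3, -13)), 725) = 1/104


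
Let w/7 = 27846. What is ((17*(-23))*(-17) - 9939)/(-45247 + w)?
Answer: -3292/149675 ≈ -0.021994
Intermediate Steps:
w = 194922 (w = 7*27846 = 194922)
((17*(-23))*(-17) - 9939)/(-45247 + w) = ((17*(-23))*(-17) - 9939)/(-45247 + 194922) = (-391*(-17) - 9939)/149675 = (6647 - 9939)*(1/149675) = -3292*1/149675 = -3292/149675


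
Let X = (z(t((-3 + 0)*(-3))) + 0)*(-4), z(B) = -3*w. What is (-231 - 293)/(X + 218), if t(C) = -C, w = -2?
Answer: -262/97 ≈ -2.7010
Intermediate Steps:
z(B) = 6 (z(B) = -3*(-2) = 6)
X = -24 (X = (6 + 0)*(-4) = 6*(-4) = -24)
(-231 - 293)/(X + 218) = (-231 - 293)/(-24 + 218) = -524/194 = -524*1/194 = -262/97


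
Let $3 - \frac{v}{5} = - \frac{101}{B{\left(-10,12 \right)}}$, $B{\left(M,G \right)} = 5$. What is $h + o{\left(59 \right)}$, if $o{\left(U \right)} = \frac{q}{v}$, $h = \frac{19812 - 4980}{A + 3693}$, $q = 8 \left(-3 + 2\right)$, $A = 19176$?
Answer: $\frac{42710}{73689} \approx 0.5796$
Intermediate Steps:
$q = -8$ ($q = 8 \left(-1\right) = -8$)
$v = 116$ ($v = 15 - 5 \left(- \frac{101}{5}\right) = 15 - 5 \left(\left(-101\right) \frac{1}{5}\right) = 15 - -101 = 15 + 101 = 116$)
$h = \frac{1648}{2541}$ ($h = \frac{19812 - 4980}{19176 + 3693} = \frac{14832}{22869} = 14832 \cdot \frac{1}{22869} = \frac{1648}{2541} \approx 0.64856$)
$o{\left(U \right)} = - \frac{2}{29}$ ($o{\left(U \right)} = - \frac{8}{116} = \left(-8\right) \frac{1}{116} = - \frac{2}{29}$)
$h + o{\left(59 \right)} = \frac{1648}{2541} - \frac{2}{29} = \frac{42710}{73689}$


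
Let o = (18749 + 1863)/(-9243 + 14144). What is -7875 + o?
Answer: -38574763/4901 ≈ -7870.8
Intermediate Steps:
o = 20612/4901 ≈ 4.2057
-7875 + o = -7875 + 20612/4901 = -38574763/4901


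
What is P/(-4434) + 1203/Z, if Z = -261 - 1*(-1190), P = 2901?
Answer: 879691/1373062 ≈ 0.64068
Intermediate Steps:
Z = 929 (Z = -261 + 1190 = 929)
P/(-4434) + 1203/Z = 2901/(-4434) + 1203/929 = 2901*(-1/4434) + 1203*(1/929) = -967/1478 + 1203/929 = 879691/1373062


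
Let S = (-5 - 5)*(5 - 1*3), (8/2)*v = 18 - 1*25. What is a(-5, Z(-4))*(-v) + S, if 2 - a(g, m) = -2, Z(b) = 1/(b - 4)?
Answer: -13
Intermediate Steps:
Z(b) = 1/(-4 + b)
a(g, m) = 4 (a(g, m) = 2 - 1*(-2) = 2 + 2 = 4)
v = -7/4 (v = (18 - 1*25)/4 = (18 - 25)/4 = (¼)*(-7) = -7/4 ≈ -1.7500)
S = -20 (S = -10*(5 - 3) = -10*2 = -20)
a(-5, Z(-4))*(-v) + S = 4*(-1*(-7/4)) - 20 = 4*(7/4) - 20 = 7 - 20 = -13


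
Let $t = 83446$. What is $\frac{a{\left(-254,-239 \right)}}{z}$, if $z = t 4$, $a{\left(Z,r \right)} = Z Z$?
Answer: $\frac{16129}{83446} \approx 0.19329$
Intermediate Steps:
$a{\left(Z,r \right)} = Z^{2}$
$z = 333784$ ($z = 83446 \cdot 4 = 333784$)
$\frac{a{\left(-254,-239 \right)}}{z} = \frac{\left(-254\right)^{2}}{333784} = 64516 \cdot \frac{1}{333784} = \frac{16129}{83446}$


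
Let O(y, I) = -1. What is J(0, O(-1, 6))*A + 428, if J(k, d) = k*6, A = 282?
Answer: 428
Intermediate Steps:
J(k, d) = 6*k
J(0, O(-1, 6))*A + 428 = (6*0)*282 + 428 = 0*282 + 428 = 0 + 428 = 428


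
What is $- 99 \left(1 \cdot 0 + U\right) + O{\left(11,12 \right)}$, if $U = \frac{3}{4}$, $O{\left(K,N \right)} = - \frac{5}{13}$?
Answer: $- \frac{3881}{52} \approx -74.635$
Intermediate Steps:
$O{\left(K,N \right)} = - \frac{5}{13}$ ($O{\left(K,N \right)} = \left(-5\right) \frac{1}{13} = - \frac{5}{13}$)
$U = \frac{3}{4}$ ($U = 3 \cdot \frac{1}{4} = \frac{3}{4} \approx 0.75$)
$- 99 \left(1 \cdot 0 + U\right) + O{\left(11,12 \right)} = - 99 \left(1 \cdot 0 + \frac{3}{4}\right) - \frac{5}{13} = - 99 \left(0 + \frac{3}{4}\right) - \frac{5}{13} = \left(-99\right) \frac{3}{4} - \frac{5}{13} = - \frac{297}{4} - \frac{5}{13} = - \frac{3881}{52}$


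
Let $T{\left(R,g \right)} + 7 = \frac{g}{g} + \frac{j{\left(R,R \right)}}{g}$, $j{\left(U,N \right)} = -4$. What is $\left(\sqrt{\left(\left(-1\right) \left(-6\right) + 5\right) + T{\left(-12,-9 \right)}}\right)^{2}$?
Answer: $\frac{49}{9} \approx 5.4444$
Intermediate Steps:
$T{\left(R,g \right)} = -6 - \frac{4}{g}$ ($T{\left(R,g \right)} = -7 - \left(\frac{4}{g} - \frac{g}{g}\right) = -7 + \left(1 - \frac{4}{g}\right) = -6 - \frac{4}{g}$)
$\left(\sqrt{\left(\left(-1\right) \left(-6\right) + 5\right) + T{\left(-12,-9 \right)}}\right)^{2} = \left(\sqrt{\left(\left(-1\right) \left(-6\right) + 5\right) - \left(6 + \frac{4}{-9}\right)}\right)^{2} = \left(\sqrt{\left(6 + 5\right) - \frac{50}{9}}\right)^{2} = \left(\sqrt{11 + \left(-6 + \frac{4}{9}\right)}\right)^{2} = \left(\sqrt{11 - \frac{50}{9}}\right)^{2} = \left(\sqrt{\frac{49}{9}}\right)^{2} = \left(\frac{7}{3}\right)^{2} = \frac{49}{9}$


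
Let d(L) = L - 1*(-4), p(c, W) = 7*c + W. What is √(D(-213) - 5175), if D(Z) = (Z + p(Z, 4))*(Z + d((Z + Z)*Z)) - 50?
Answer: 5*I*√6156181 ≈ 12406.0*I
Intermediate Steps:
p(c, W) = W + 7*c
d(L) = 4 + L (d(L) = L + 4 = 4 + L)
D(Z) = -50 + (4 + 8*Z)*(4 + Z + 2*Z²) (D(Z) = (Z + (4 + 7*Z))*(Z + (4 + (Z + Z)*Z)) - 50 = (4 + 8*Z)*(Z + (4 + (2*Z)*Z)) - 50 = (4 + 8*Z)*(Z + (4 + 2*Z²)) - 50 = (4 + 8*Z)*(4 + Z + 2*Z²) - 50 = -50 + (4 + 8*Z)*(4 + Z + 2*Z²))
√(D(-213) - 5175) = √((-34 + 16*(-213)² + 16*(-213)³ + 36*(-213)) - 5175) = √((-34 + 16*45369 + 16*(-9663597) - 7668) - 5175) = √((-34 + 725904 - 154617552 - 7668) - 5175) = √(-153899350 - 5175) = √(-153904525) = 5*I*√6156181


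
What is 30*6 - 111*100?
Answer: -10920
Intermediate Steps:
30*6 - 111*100 = 180 - 11100 = -10920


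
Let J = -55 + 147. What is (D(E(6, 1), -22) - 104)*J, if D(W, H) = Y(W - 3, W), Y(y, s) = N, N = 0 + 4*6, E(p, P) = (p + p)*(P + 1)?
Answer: -7360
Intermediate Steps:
E(p, P) = 2*p*(1 + P) (E(p, P) = (2*p)*(1 + P) = 2*p*(1 + P))
N = 24 (N = 0 + 24 = 24)
Y(y, s) = 24
D(W, H) = 24
J = 92
(D(E(6, 1), -22) - 104)*J = (24 - 104)*92 = -80*92 = -7360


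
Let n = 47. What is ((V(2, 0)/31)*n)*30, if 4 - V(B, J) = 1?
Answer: 4230/31 ≈ 136.45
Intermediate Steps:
V(B, J) = 3 (V(B, J) = 4 - 1*1 = 4 - 1 = 3)
((V(2, 0)/31)*n)*30 = ((3/31)*47)*30 = (141/31)*30 = 4230/31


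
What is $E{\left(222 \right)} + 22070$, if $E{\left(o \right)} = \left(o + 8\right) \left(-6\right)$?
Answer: $20690$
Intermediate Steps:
$E{\left(o \right)} = -48 - 6 o$ ($E{\left(o \right)} = \left(8 + o\right) \left(-6\right) = -48 - 6 o$)
$E{\left(222 \right)} + 22070 = \left(-48 - 1332\right) + 22070 = -1380 + 22070 = 20690$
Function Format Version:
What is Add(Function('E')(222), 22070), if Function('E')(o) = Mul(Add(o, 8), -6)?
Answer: 20690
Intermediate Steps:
Function('E')(o) = Add(-48, Mul(-6, o)) (Function('E')(o) = Mul(Add(8, o), -6) = Add(-48, Mul(-6, o)))
Add(Function('E')(222), 22070) = Add(Add(-48, Mul(-6, 222)), 22070) = Add(Add(-48, -1332), 22070) = Add(-1380, 22070) = 20690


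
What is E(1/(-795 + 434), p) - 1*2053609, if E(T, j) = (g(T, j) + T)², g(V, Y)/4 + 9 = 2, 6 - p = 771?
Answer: -267526186608/130321 ≈ -2.0528e+6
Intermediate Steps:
p = -765 (p = 6 - 1*771 = 6 - 771 = -765)
g(V, Y) = -28 (g(V, Y) = -36 + 4*2 = -36 + 8 = -28)
E(T, j) = (-28 + T)²
E(1/(-795 + 434), p) - 1*2053609 = (-28 + 1/(-795 + 434))² - 1*2053609 = (-28 + 1/(-361))² - 2053609 = (-28 - 1/361)² - 2053609 = (-10109/361)² - 2053609 = 102191881/130321 - 2053609 = -267526186608/130321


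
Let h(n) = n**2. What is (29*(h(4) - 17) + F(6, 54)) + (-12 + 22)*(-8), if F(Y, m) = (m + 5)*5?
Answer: 186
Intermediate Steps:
F(Y, m) = 25 + 5*m (F(Y, m) = (5 + m)*5 = 25 + 5*m)
(29*(h(4) - 17) + F(6, 54)) + (-12 + 22)*(-8) = (29*(4**2 - 17) + (25 + 5*54)) + (-12 + 22)*(-8) = (29*(16 - 17) + (25 + 270)) + 10*(-8) = (29*(-1) + 295) - 80 = (-29 + 295) - 80 = 266 - 80 = 186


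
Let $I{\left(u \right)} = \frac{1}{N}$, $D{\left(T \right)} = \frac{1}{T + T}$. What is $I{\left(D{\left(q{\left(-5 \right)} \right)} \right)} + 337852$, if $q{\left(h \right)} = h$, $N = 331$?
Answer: $\frac{111829013}{331} \approx 3.3785 \cdot 10^{5}$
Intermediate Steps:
$D{\left(T \right)} = \frac{1}{2 T}$
$I{\left(u \right)} = \frac{1}{331}$
$I{\left(D{\left(q{\left(-5 \right)} \right)} \right)} + 337852 = \frac{1}{331} + 337852 = \frac{111829013}{331}$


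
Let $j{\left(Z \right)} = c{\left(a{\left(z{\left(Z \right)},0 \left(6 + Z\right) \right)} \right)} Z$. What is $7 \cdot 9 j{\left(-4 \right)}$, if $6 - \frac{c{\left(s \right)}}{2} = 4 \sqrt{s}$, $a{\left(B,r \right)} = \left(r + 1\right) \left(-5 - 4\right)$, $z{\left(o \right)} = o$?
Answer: $-3024 + 6048 i \approx -3024.0 + 6048.0 i$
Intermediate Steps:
$a{\left(B,r \right)} = -9 - 9 r$ ($a{\left(B,r \right)} = \left(1 + r\right) \left(-9\right) = -9 - 9 r$)
$c{\left(s \right)} = 12 - 8 \sqrt{s}$ ($c{\left(s \right)} = 12 - 2 \cdot 4 \sqrt{s} = 12 - 8 \sqrt{s}$)
$j{\left(Z \right)} = Z \left(12 - 24 i\right)$ ($j{\left(Z \right)} = \left(12 - 8 \sqrt{-9 - 9 \cdot 0 \left(6 + Z\right)}\right) Z = \left(12 - 8 \sqrt{-9 - 0}\right) Z = \left(12 - 8 \sqrt{-9 + 0}\right) Z = \left(12 - 8 \sqrt{-9}\right) Z = \left(12 - 8 \cdot 3 i\right) Z = \left(12 - 24 i\right) Z = Z \left(12 - 24 i\right)$)
$7 \cdot 9 j{\left(-4 \right)} = 7 \cdot 9 \left(- 4 \left(12 - 24 i\right)\right) = 63 \left(-48 + 96 i\right) = -3024 + 6048 i$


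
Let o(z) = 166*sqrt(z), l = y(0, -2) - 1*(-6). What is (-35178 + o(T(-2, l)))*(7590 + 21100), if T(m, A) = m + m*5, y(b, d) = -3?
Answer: -1009256820 + 9525080*I*sqrt(3) ≈ -1.0093e+9 + 1.6498e+7*I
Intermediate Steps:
l = 3 (l = -3 - 1*(-6) = -3 + 6 = 3)
T(m, A) = 6*m (T(m, A) = m + 5*m = 6*m)
(-35178 + o(T(-2, l)))*(7590 + 21100) = (-35178 + 166*sqrt(6*(-2)))*(7590 + 21100) = (-35178 + 166*sqrt(-12))*28690 = (-35178 + 166*(2*I*sqrt(3)))*28690 = (-35178 + 332*I*sqrt(3))*28690 = -1009256820 + 9525080*I*sqrt(3)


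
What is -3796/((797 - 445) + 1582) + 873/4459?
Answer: -7618991/4311853 ≈ -1.7670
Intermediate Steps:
-3796/((797 - 445) + 1582) + 873/4459 = -3796/(352 + 1582) + 873*(1/4459) = -3796/1934 + 873/4459 = -3796*1/1934 + 873/4459 = -1898/967 + 873/4459 = -7618991/4311853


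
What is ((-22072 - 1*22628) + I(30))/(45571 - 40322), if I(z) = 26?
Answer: -44674/5249 ≈ -8.5110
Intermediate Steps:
((-22072 - 1*22628) + I(30))/(45571 - 40322) = ((-22072 - 1*22628) + 26)/(45571 - 40322) = ((-22072 - 22628) + 26)/5249 = (-44700 + 26)*(1/5249) = -44674*1/5249 = -44674/5249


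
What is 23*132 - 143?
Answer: 2893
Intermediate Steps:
23*132 - 143 = 3036 - 143 = 2893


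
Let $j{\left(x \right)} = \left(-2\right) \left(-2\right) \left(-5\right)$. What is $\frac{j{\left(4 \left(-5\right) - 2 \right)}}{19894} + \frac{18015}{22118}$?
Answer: $\frac{178974025}{220007746} \approx 0.81349$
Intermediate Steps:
$j{\left(x \right)} = -20$ ($j{\left(x \right)} = 4 \left(-5\right) = -20$)
$\frac{j{\left(4 \left(-5\right) - 2 \right)}}{19894} + \frac{18015}{22118} = - \frac{20}{19894} + \frac{18015}{22118} = \left(-20\right) \frac{1}{19894} + 18015 \cdot \frac{1}{22118} = - \frac{10}{9947} + \frac{18015}{22118} = \frac{178974025}{220007746}$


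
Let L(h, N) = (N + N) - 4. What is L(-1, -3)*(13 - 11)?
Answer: -20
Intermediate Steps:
L(h, N) = -4 + 2*N (L(h, N) = 2*N - 4 = -4 + 2*N)
L(-1, -3)*(13 - 11) = (-4 + 2*(-3))*(13 - 11) = (-4 - 6)*2 = -10*2 = -20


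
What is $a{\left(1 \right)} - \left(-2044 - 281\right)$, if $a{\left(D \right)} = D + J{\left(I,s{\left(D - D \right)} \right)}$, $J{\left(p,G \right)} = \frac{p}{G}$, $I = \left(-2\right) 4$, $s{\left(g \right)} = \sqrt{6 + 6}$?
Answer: $2326 - \frac{4 \sqrt{3}}{3} \approx 2323.7$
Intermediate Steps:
$s{\left(g \right)} = 2 \sqrt{3}$ ($s{\left(g \right)} = \sqrt{12} = 2 \sqrt{3}$)
$I = -8$
$a{\left(D \right)} = D - \frac{4 \sqrt{3}}{3}$ ($a{\left(D \right)} = D - \frac{8}{2 \sqrt{3}} = D - 8 \frac{\sqrt{3}}{6} = D - \frac{4 \sqrt{3}}{3}$)
$a{\left(1 \right)} - \left(-2044 - 281\right) = \left(1 - \frac{4 \sqrt{3}}{3}\right) - \left(-2044 - 281\right) = \left(1 - \frac{4 \sqrt{3}}{3}\right) - -2325 = \left(1 - \frac{4 \sqrt{3}}{3}\right) + 2325 = 2326 - \frac{4 \sqrt{3}}{3}$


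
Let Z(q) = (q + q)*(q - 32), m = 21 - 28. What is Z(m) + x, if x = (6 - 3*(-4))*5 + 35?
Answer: 671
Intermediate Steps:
m = -7
Z(q) = 2*q*(-32 + q) (Z(q) = (2*q)*(-32 + q) = 2*q*(-32 + q))
x = 125 (x = (6 + 12)*5 + 35 = 18*5 + 35 = 90 + 35 = 125)
Z(m) + x = 2*(-7)*(-32 - 7) + 125 = 2*(-7)*(-39) + 125 = 546 + 125 = 671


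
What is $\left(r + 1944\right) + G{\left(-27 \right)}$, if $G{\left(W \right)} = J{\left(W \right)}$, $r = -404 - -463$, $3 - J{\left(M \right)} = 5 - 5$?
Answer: $2006$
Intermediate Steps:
$J{\left(M \right)} = 3$ ($J{\left(M \right)} = 3 - \left(5 - 5\right) = 3 - 0 = 3 + 0 = 3$)
$r = 59$ ($r = -404 + 463 = 59$)
$G{\left(W \right)} = 3$
$\left(r + 1944\right) + G{\left(-27 \right)} = \left(59 + 1944\right) + 3 = 2003 + 3 = 2006$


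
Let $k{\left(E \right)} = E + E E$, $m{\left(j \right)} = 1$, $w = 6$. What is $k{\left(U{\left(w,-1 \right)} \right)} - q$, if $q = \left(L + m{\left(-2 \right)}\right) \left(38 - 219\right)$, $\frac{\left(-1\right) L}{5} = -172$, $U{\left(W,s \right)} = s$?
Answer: $155841$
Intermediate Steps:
$L = 860$ ($L = \left(-5\right) \left(-172\right) = 860$)
$k{\left(E \right)} = E + E^{2}$
$q = -155841$ ($q = \left(860 + 1\right) \left(38 - 219\right) = 861 \left(-181\right) = -155841$)
$k{\left(U{\left(w,-1 \right)} \right)} - q = - (1 - 1) - -155841 = \left(-1\right) 0 + 155841 = 0 + 155841 = 155841$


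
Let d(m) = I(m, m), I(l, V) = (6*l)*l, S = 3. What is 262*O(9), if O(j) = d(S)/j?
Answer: 1572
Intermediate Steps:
I(l, V) = 6*l²
d(m) = 6*m²
O(j) = 54/j (O(j) = (6*3²)/j = (6*9)/j = 54/j)
262*O(9) = 262*(54/9) = 262*(54*(⅑)) = 262*6 = 1572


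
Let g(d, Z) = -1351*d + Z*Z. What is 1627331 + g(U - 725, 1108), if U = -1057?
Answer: 5262477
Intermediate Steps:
g(d, Z) = Z² - 1351*d (g(d, Z) = -1351*d + Z² = Z² - 1351*d)
1627331 + g(U - 725, 1108) = 1627331 + (1108² - 1351*(-1057 - 725)) = 1627331 + (1227664 - 1351*(-1782)) = 1627331 + (1227664 + 2407482) = 1627331 + 3635146 = 5262477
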